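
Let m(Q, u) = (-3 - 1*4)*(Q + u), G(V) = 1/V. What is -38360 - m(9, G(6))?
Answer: -229775/6 ≈ -38296.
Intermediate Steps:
m(Q, u) = -7*Q - 7*u (m(Q, u) = (-3 - 4)*(Q + u) = -7*(Q + u) = -7*Q - 7*u)
-38360 - m(9, G(6)) = -38360 - (-7*9 - 7/6) = -38360 - (-63 - 7*⅙) = -38360 - (-63 - 7/6) = -38360 - 1*(-385/6) = -38360 + 385/6 = -229775/6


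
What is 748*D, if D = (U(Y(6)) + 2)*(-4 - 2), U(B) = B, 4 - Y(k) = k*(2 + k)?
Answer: 188496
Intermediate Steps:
Y(k) = 4 - k*(2 + k)
D = 252 (D = ((4 - 1*6² - 2*6) + 2)*(-4 - 2) = ((4 - 1*36 - 12) + 2)*(-6) = ((4 - 36 - 12) + 2)*(-6) = (-44 + 2)*(-6) = -42*(-6) = 252)
748*D = 748*252 = 188496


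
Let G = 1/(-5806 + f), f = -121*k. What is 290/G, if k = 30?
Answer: -2736440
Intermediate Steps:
f = -3630 (f = -121*30 = -3630)
G = -1/9436 (G = 1/(-5806 - 3630) = 1/(-9436) = -1/9436 ≈ -0.00010598)
290/G = 290/(-1/9436) = 290*(-9436) = -2736440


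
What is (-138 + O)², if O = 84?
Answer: 2916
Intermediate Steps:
(-138 + O)² = (-138 + 84)² = (-54)² = 2916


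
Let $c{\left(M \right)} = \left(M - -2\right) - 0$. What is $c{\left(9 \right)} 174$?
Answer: $1914$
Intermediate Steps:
$c{\left(M \right)} = 2 + M$ ($c{\left(M \right)} = \left(M + 2\right) + 0 = \left(2 + M\right) + 0 = 2 + M$)
$c{\left(9 \right)} 174 = \left(2 + 9\right) 174 = 11 \cdot 174 = 1914$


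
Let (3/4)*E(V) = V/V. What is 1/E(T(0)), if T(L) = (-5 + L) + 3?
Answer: 3/4 ≈ 0.75000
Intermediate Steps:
T(L) = -2 + L
E(V) = 4/3 (E(V) = 4*(V/V)/3 = (4/3)*1 = 4/3)
1/E(T(0)) = 1/(4/3) = 3/4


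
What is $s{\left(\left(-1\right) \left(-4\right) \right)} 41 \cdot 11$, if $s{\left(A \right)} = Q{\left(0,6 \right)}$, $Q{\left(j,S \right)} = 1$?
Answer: $451$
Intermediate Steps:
$s{\left(A \right)} = 1$
$s{\left(\left(-1\right) \left(-4\right) \right)} 41 \cdot 11 = 1 \cdot 41 \cdot 11 = 41 \cdot 11 = 451$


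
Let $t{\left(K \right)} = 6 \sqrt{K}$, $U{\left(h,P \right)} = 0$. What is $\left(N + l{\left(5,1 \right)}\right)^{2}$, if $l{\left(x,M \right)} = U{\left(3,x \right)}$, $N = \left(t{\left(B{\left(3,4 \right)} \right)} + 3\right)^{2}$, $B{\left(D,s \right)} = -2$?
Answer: $1377 - 4536 i \sqrt{2} \approx 1377.0 - 6414.9 i$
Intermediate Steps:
$N = \left(3 + 6 i \sqrt{2}\right)^{2}$ ($N = \left(6 \sqrt{-2} + 3\right)^{2} = \left(6 i \sqrt{2} + 3\right)^{2} = \left(3 + 6 i \sqrt{2}\right)^{2} \approx -63.0 + 50.912 i$)
$l{\left(x,M \right)} = 0$
$\left(N + l{\left(5,1 \right)}\right)^{2} = \left(\left(-63 + 36 i \sqrt{2}\right) + 0\right)^{2} = \left(-63 + 36 i \sqrt{2}\right)^{2}$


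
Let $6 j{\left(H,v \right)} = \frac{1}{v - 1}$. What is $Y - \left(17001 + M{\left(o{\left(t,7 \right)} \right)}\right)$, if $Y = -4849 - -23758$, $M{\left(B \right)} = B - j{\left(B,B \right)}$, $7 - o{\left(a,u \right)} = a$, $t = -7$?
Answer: $\frac{147733}{78} \approx 1894.0$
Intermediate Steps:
$o{\left(a,u \right)} = 7 - a$
$j{\left(H,v \right)} = \frac{1}{6 \left(-1 + v\right)}$ ($j{\left(H,v \right)} = \frac{1}{6 \left(v - 1\right)} = \frac{1}{6 \left(-1 + v\right)}$)
$M{\left(B \right)} = B - \frac{1}{6 \left(-1 + B\right)}$
$Y = 18909$ ($Y = -4849 + 23758 = 18909$)
$Y - \left(17001 + M{\left(o{\left(t,7 \right)} \right)}\right) = 18909 - \left(17001 + \frac{- \frac{1}{6} + \left(7 - -7\right) \left(-1 + \left(7 - -7\right)\right)}{-1 + \left(7 - -7\right)}\right) = 18909 - \left(17001 + \frac{- \frac{1}{6} + \left(7 + 7\right) \left(-1 + \left(7 + 7\right)\right)}{-1 + \left(7 + 7\right)}\right) = 18909 - \left(17001 + \frac{- \frac{1}{6} + 14 \left(-1 + 14\right)}{-1 + 14}\right) = 18909 - \left(17001 + \frac{- \frac{1}{6} + 14 \cdot 13}{13}\right) = 18909 - \left(17001 + \frac{- \frac{1}{6} + 182}{13}\right) = 18909 - \left(17001 + \frac{1}{13} \cdot \frac{1091}{6}\right) = 18909 - \left(17001 + \frac{1091}{78}\right) = 18909 - \frac{1327169}{78} = \frac{147733}{78}$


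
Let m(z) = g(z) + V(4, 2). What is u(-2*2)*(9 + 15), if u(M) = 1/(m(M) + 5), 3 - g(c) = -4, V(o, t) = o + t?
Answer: 4/3 ≈ 1.3333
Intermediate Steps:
g(c) = 7 (g(c) = 3 - 1*(-4) = 3 + 4 = 7)
m(z) = 13 (m(z) = 7 + (4 + 2) = 7 + 6 = 13)
u(M) = 1/18 (u(M) = 1/(13 + 5) = 1/18)
u(-2*2)*(9 + 15) = (9 + 15)/18 = (1/18)*24 = 4/3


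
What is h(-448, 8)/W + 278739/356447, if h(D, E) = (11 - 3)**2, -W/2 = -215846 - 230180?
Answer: 8881160537/11356044973 ≈ 0.78206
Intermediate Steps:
W = 892052 (W = -2*(-215846 - 230180) = -2*(-446026) = 892052)
h(D, E) = 64 (h(D, E) = 8**2 = 64)
h(-448, 8)/W + 278739/356447 = 64/892052 + 278739/356447 = 64*(1/892052) + 278739*(1/356447) = 16/223013 + 278739/356447 = 8881160537/11356044973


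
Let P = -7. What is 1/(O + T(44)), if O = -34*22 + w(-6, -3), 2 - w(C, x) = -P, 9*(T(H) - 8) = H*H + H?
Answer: -1/525 ≈ -0.0019048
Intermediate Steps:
T(H) = 8 + H/9 + H**2/9 (T(H) = 8 + (H*H + H)/9 = 8 + (H**2 + H)/9 = 8 + (H + H**2)/9 = 8 + (H/9 + H**2/9) = 8 + H/9 + H**2/9)
w(C, x) = -5 (w(C, x) = 2 - (-1)*(-7) = 2 - 1*7 = 2 - 7 = -5)
O = -753 (O = -34*22 - 5 = -748 - 5 = -753)
1/(O + T(44)) = 1/(-753 + (8 + (1/9)*44 + (1/9)*44**2)) = 1/(-753 + (8 + 44/9 + (1/9)*1936)) = 1/(-753 + (8 + 44/9 + 1936/9)) = 1/(-753 + 228) = 1/(-525) = -1/525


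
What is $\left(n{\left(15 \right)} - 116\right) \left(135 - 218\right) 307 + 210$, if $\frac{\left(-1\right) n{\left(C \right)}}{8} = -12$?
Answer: $509830$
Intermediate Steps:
$n{\left(C \right)} = 96$ ($n{\left(C \right)} = \left(-8\right) \left(-12\right) = 96$)
$\left(n{\left(15 \right)} - 116\right) \left(135 - 218\right) 307 + 210 = \left(96 - 116\right) \left(135 - 218\right) 307 + 210 = \left(-20\right) \left(-83\right) 307 + 210 = 1660 \cdot 307 + 210 = 509620 + 210 = 509830$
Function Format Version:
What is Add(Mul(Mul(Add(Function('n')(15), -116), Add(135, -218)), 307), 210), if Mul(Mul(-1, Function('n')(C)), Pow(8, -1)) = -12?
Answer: 509830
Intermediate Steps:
Function('n')(C) = 96 (Function('n')(C) = Mul(-8, -12) = 96)
Add(Mul(Mul(Add(Function('n')(15), -116), Add(135, -218)), 307), 210) = Add(Mul(Mul(Add(96, -116), Add(135, -218)), 307), 210) = Add(Mul(Mul(-20, -83), 307), 210) = Add(Mul(1660, 307), 210) = Add(509620, 210) = 509830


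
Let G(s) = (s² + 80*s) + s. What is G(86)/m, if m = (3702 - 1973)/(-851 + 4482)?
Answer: 52148422/1729 ≈ 30161.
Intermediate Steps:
G(s) = s² + 81*s
m = 1729/3631 ≈ 0.47618
G(86)/m = (86*(81 + 86))/(1729/3631) = (86*167)*(3631/1729) = 14362*(3631/1729) = 52148422/1729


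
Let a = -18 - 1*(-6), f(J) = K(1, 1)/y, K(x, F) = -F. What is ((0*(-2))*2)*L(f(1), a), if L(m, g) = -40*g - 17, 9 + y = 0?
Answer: 0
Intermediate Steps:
y = -9 (y = -9 + 0 = -9)
f(J) = ⅑ (f(J) = -1*1/(-9) = -1*(-⅑) = ⅑)
a = -12 (a = -18 + 6 = -12)
L(m, g) = -17 - 40*g
((0*(-2))*2)*L(f(1), a) = ((0*(-2))*2)*(-17 - 40*(-12)) = (0*2)*(-17 + 480) = 0*463 = 0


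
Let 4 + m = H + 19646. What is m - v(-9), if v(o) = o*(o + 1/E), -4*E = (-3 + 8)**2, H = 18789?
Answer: 958714/25 ≈ 38349.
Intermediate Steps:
E = -25/4 (E = -(-3 + 8)**2/4 = -1/4*5**2 = -1/4*25 = -25/4 ≈ -6.2500)
v(o) = o*(-4/25 + o) (v(o) = o*(o + 1/(-25/4)) = o*(o - 4/25) = o*(-4/25 + o))
m = 38431 (m = -4 + (18789 + 19646) = -4 + 38435 = 38431)
m - v(-9) = 38431 - (-9)*(-4 + 25*(-9))/25 = 38431 - (-9)*(-4 - 225)/25 = 38431 - (-9)*(-229)/25 = 38431 - 1*2061/25 = 38431 - 2061/25 = 958714/25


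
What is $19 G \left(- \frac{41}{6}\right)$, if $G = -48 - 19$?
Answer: $\frac{52193}{6} \approx 8698.8$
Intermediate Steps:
$G = -67$
$19 G \left(- \frac{41}{6}\right) = 19 \left(-67\right) \left(- \frac{41}{6}\right) = - 1273 \left(\left(-41\right) \frac{1}{6}\right) = \left(-1273\right) \left(- \frac{41}{6}\right) = \frac{52193}{6}$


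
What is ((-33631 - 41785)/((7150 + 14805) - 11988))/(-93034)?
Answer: 37708/463634939 ≈ 8.1331e-5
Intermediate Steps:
((-33631 - 41785)/((7150 + 14805) - 11988))/(-93034) = -75416/(21955 - 11988)*(-1/93034) = -75416/9967*(-1/93034) = 37708/463634939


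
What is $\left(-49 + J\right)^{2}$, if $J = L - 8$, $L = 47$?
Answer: $100$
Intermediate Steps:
$J = 39$ ($J = 47 - 8 = 39$)
$\left(-49 + J\right)^{2} = \left(-49 + 39\right)^{2} = \left(-10\right)^{2} = 100$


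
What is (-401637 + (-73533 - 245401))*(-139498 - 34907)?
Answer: 125671185255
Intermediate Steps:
(-401637 + (-73533 - 245401))*(-139498 - 34907) = (-401637 - 318934)*(-174405) = -720571*(-174405) = 125671185255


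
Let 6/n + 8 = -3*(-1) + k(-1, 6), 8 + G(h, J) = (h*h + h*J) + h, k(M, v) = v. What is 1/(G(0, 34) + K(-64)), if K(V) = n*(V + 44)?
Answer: -1/128 ≈ -0.0078125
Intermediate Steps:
G(h, J) = -8 + h + h**2 + J*h (G(h, J) = -8 + ((h*h + h*J) + h) = -8 + ((h**2 + J*h) + h) = -8 + (h + h**2 + J*h) = -8 + h + h**2 + J*h)
n = 6 (n = 6/(-8 + (-3*(-1) + 6)) = 6/(-8 + (3 + 6)) = 6/(-8 + 9) = 6/1 = 6*1 = 6)
K(V) = 264 + 6*V (K(V) = 6*(V + 44) = 6*(44 + V) = 264 + 6*V)
1/(G(0, 34) + K(-64)) = 1/((-8 + 0 + 0**2 + 34*0) + (264 + 6*(-64))) = 1/((-8 + 0 + 0 + 0) + (264 - 384)) = 1/(-8 - 120) = 1/(-128) = -1/128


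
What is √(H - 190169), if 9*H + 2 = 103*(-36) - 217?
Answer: 2*I*√428862/3 ≈ 436.58*I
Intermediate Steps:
H = -1309/3 (H = -2/9 + (103*(-36) - 217)/9 = -2/9 + (-3708 - 217)/9 = -2/9 + (⅑)*(-3925) = -2/9 - 3925/9 = -1309/3 ≈ -436.33)
√(H - 190169) = √(-1309/3 - 190169) = √(-571816/3) = 2*I*√428862/3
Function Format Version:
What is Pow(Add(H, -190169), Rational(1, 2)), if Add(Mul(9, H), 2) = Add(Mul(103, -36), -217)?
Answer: Mul(Rational(2, 3), I, Pow(428862, Rational(1, 2))) ≈ Mul(436.58, I)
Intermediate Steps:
H = Rational(-1309, 3) (H = Add(Rational(-2, 9), Mul(Rational(1, 9), Add(Mul(103, -36), -217))) = Add(Rational(-2, 9), Mul(Rational(1, 9), Add(-3708, -217))) = Add(Rational(-2, 9), Mul(Rational(1, 9), -3925)) = Add(Rational(-2, 9), Rational(-3925, 9)) = Rational(-1309, 3) ≈ -436.33)
Pow(Add(H, -190169), Rational(1, 2)) = Pow(Add(Rational(-1309, 3), -190169), Rational(1, 2)) = Pow(Rational(-571816, 3), Rational(1, 2)) = Mul(Rational(2, 3), I, Pow(428862, Rational(1, 2)))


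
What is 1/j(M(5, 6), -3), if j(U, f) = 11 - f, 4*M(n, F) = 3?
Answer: 1/14 ≈ 0.071429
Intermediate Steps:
M(n, F) = ¾ (M(n, F) = (¼)*3 = ¾)
1/j(M(5, 6), -3) = 1/(11 - 1*(-3)) = 1/(11 + 3) = 1/14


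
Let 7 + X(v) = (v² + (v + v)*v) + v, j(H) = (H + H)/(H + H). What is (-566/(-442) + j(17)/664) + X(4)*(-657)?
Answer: -4338298227/146744 ≈ -29564.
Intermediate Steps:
j(H) = 1 (j(H) = (2*H)/((2*H)) = (2*H)*(1/(2*H)) = 1)
X(v) = -7 + v + 3*v² (X(v) = -7 + ((v² + (v + v)*v) + v) = -7 + ((v² + (2*v)*v) + v) = -7 + ((v² + 2*v²) + v) = -7 + (3*v² + v) = -7 + (v + 3*v²) = -7 + v + 3*v²)
(-566/(-442) + j(17)/664) + X(4)*(-657) = (-566/(-442) + 1/664) + (-7 + 4 + 3*4²)*(-657) = (-566*(-1/442) + 1*(1/664)) + (-7 + 4 + 3*16)*(-657) = (283/221 + 1/664) + (-7 + 4 + 48)*(-657) = 188133/146744 + 45*(-657) = 188133/146744 - 29565 = -4338298227/146744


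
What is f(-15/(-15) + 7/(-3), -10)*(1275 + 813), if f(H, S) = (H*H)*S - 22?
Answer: -83056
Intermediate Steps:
f(H, S) = -22 + S*H² (f(H, S) = H²*S - 22 = S*H² - 22 = -22 + S*H²)
f(-15/(-15) + 7/(-3), -10)*(1275 + 813) = (-22 - 10*(-15/(-15) + 7/(-3))²)*(1275 + 813) = (-22 - 10*(-15*(-1/15) + 7*(-⅓))²)*2088 = (-22 - 10*(1 - 7/3)²)*2088 = (-22 - 10*(-4/3)²)*2088 = (-22 - 10*16/9)*2088 = (-22 - 160/9)*2088 = -358/9*2088 = -83056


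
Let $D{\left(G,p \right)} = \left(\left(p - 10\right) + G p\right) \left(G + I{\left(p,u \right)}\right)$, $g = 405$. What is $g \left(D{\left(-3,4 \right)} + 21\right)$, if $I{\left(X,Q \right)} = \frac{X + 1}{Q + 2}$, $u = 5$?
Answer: $\frac{176175}{7} \approx 25168.0$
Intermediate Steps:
$I{\left(X,Q \right)} = \frac{1 + X}{2 + Q}$
$D{\left(G,p \right)} = \left(-10 + p + G p\right) \left(\frac{1}{7} + G + \frac{p}{7}\right)$ ($D{\left(G,p \right)} = \left(\left(p - 10\right) + G p\right) \left(G + \frac{1 + p}{2 + 5}\right) = \left(\left(-10 + p\right) + G p\right) \left(G + \frac{1 + p}{7}\right) = \left(-10 + p + G p\right) \left(G + \frac{1 + p}{7}\right) = \left(-10 + p + G p\right) \left(G + \left(\frac{1}{7} + \frac{p}{7}\right)\right) = \left(-10 + p + G p\right) \left(\frac{1}{7} + G + \frac{p}{7}\right)$)
$g \left(D{\left(-3,4 \right)} + 21\right) = 405 \left(\left(- \frac{10}{7} - -30 - \frac{36}{7} + \frac{4^{2}}{7} + 4 \left(-3\right)^{2} + \frac{1}{7} \left(-3\right) 4^{2} + \frac{8}{7} \left(-3\right) 4\right) + 21\right) = 405 \left(\left(- \frac{10}{7} + 30 - \frac{36}{7} + \frac{1}{7} \cdot 16 + 4 \cdot 9 + \frac{1}{7} \left(-3\right) 16 - \frac{96}{7}\right) + 21\right) = 405 \left(\left(- \frac{10}{7} + 30 - \frac{36}{7} + \frac{16}{7} + 36 - \frac{48}{7} - \frac{96}{7}\right) + 21\right) = 405 \left(\frac{288}{7} + 21\right) = 405 \cdot \frac{435}{7} = \frac{176175}{7}$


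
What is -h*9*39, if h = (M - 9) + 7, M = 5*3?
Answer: -4563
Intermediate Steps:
M = 15
h = 13 (h = (15 - 9) + 7 = 6 + 7 = 13)
-h*9*39 = -13*9*39 = -117*39 = -1*4563 = -4563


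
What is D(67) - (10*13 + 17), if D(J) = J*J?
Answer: 4342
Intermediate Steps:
D(J) = J²
D(67) - (10*13 + 17) = 67² - (10*13 + 17) = 4489 - (130 + 17) = 4489 - 1*147 = 4489 - 147 = 4342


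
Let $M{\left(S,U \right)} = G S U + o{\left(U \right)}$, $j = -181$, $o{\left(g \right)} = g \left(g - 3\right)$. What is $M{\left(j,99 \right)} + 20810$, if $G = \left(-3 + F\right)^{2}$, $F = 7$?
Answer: $-256390$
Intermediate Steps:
$o{\left(g \right)} = g \left(-3 + g\right)$
$G = 16$ ($G = \left(-3 + 7\right)^{2} = 4^{2} = 16$)
$M{\left(S,U \right)} = U \left(-3 + U\right) + 16 S U$ ($M{\left(S,U \right)} = 16 S U + U \left(-3 + U\right) = U \left(-3 + U\right) + 16 S U$)
$M{\left(j,99 \right)} + 20810 = 99 \left(-3 + 99 + 16 \left(-181\right)\right) + 20810 = 99 \left(-3 + 99 - 2896\right) + 20810 = 99 \left(-2800\right) + 20810 = -277200 + 20810 = -256390$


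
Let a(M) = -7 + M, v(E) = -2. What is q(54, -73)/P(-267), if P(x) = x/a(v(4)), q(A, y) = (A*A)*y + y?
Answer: -638823/89 ≈ -7177.8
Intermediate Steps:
q(A, y) = y + y*A² (q(A, y) = A²*y + y = y*A² + y = y + y*A²)
P(x) = -x/9 (P(x) = x/(-7 - 2) = x/(-9) = x*(-⅑) = -x/9)
q(54, -73)/P(-267) = (-73*(1 + 54²))/((-⅑*(-267))) = (-73*(1 + 2916))/(89/3) = -73*2917*(3/89) = -212941*3/89 = -638823/89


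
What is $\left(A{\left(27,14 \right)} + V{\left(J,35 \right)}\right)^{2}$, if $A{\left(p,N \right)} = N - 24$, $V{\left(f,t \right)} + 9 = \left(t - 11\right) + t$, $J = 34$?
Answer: $1600$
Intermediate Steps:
$V{\left(f,t \right)} = -20 + 2 t$ ($V{\left(f,t \right)} = -9 + \left(\left(t - 11\right) + t\right) = -9 + \left(\left(-11 + t\right) + t\right) = -9 + \left(-11 + 2 t\right) = -20 + 2 t$)
$A{\left(p,N \right)} = -24 + N$
$\left(A{\left(27,14 \right)} + V{\left(J,35 \right)}\right)^{2} = \left(\left(-24 + 14\right) + \left(-20 + 2 \cdot 35\right)\right)^{2} = \left(-10 + \left(-20 + 70\right)\right)^{2} = \left(-10 + 50\right)^{2} = 40^{2} = 1600$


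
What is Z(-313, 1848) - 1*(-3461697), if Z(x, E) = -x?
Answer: 3462010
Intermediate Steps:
Z(-313, 1848) - 1*(-3461697) = -1*(-313) - 1*(-3461697) = 313 + 3461697 = 3462010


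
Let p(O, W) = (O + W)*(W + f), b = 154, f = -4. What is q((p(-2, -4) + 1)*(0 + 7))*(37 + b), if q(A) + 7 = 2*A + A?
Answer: 195202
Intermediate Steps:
p(O, W) = (-4 + W)*(O + W) (p(O, W) = (O + W)*(W - 4) = (O + W)*(-4 + W) = (-4 + W)*(O + W))
q(A) = -7 + 3*A (q(A) = -7 + (2*A + A) = -7 + 3*A)
q((p(-2, -4) + 1)*(0 + 7))*(37 + b) = (-7 + 3*((((-4)² - 4*(-2) - 4*(-4) - 2*(-4)) + 1)*(0 + 7)))*(37 + 154) = (-7 + 3*(((16 + 8 + 16 + 8) + 1)*7))*191 = (-7 + 3*((48 + 1)*7))*191 = (-7 + 3*(49*7))*191 = (-7 + 3*343)*191 = (-7 + 1029)*191 = 1022*191 = 195202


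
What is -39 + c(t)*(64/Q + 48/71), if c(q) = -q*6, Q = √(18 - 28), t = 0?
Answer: -39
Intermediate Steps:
Q = I*√10 (Q = √(-10) = I*√10 ≈ 3.1623*I)
c(q) = -6*q
-39 + c(t)*(64/Q + 48/71) = -39 + (-6*0)*(64/((I*√10)) + 48/71) = -39 + 0*(64*(-I*√10/10) + 48*(1/71)) = -39 + 0*(-32*I*√10/5 + 48/71) = -39 + 0*(48/71 - 32*I*√10/5) = -39 + 0 = -39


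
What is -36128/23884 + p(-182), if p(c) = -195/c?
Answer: -5269/11942 ≈ -0.44122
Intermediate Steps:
-36128/23884 + p(-182) = -36128/23884 - 195/(-182) = -36128*1/23884 - 195*(-1/182) = -9032/5971 + 15/14 = -5269/11942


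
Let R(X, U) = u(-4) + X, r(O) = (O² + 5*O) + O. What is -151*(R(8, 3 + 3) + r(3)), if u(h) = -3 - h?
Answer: -5436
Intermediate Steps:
r(O) = O² + 6*O
R(X, U) = 1 + X (R(X, U) = (-3 - 1*(-4)) + X = (-3 + 4) + X = 1 + X)
-151*(R(8, 3 + 3) + r(3)) = -151*((1 + 8) + 3*(6 + 3)) = -151*(9 + 3*9) = -151*(9 + 27) = -151*36 = -5436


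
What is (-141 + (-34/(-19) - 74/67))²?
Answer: 31905461641/1620529 ≈ 19688.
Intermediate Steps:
(-141 + (-34/(-19) - 74/67))² = (-141 + (-34*(-1/19) - 74*1/67))² = (-141 + (34/19 - 74/67))² = (-141 + 872/1273)² = (-178621/1273)² = 31905461641/1620529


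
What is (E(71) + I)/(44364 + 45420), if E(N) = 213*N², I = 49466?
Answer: 38731/3096 ≈ 12.510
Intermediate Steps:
(E(71) + I)/(44364 + 45420) = (213*71² + 49466)/(44364 + 45420) = (213*5041 + 49466)/89784 = (1073733 + 49466)*(1/89784) = 1123199*(1/89784) = 38731/3096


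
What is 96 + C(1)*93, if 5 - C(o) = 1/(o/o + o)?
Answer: 1029/2 ≈ 514.50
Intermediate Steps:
C(o) = 5 - 1/(1 + o) (C(o) = 5 - 1/(o/o + o) = 5 - 1/(1 + o))
96 + C(1)*93 = 96 + ((4 + 5*1)/(1 + 1))*93 = 96 + ((4 + 5)/2)*93 = 96 + ((1/2)*9)*93 = 96 + (9/2)*93 = 96 + 837/2 = 1029/2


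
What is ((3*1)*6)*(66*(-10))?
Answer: -11880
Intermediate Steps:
((3*1)*6)*(66*(-10)) = (3*6)*(-660) = 18*(-660) = -11880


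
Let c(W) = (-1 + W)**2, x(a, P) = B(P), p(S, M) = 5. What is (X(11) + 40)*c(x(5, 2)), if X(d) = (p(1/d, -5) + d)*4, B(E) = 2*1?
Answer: 104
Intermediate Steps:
B(E) = 2
x(a, P) = 2
X(d) = 20 + 4*d (X(d) = (5 + d)*4 = 20 + 4*d)
(X(11) + 40)*c(x(5, 2)) = ((20 + 4*11) + 40)*(-1 + 2)**2 = ((20 + 44) + 40)*1**2 = (64 + 40)*1 = 104*1 = 104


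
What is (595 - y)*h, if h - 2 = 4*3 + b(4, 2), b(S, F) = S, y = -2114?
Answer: 48762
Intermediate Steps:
h = 18 (h = 2 + (4*3 + 4) = 2 + (12 + 4) = 2 + 16 = 18)
(595 - y)*h = (595 - 1*(-2114))*18 = (595 + 2114)*18 = 2709*18 = 48762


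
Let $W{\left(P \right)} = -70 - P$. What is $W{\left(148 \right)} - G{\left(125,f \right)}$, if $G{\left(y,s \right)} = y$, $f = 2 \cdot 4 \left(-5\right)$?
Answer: $-343$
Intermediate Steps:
$f = -40$ ($f = 8 \left(-5\right) = -40$)
$W{\left(148 \right)} - G{\left(125,f \right)} = \left(-70 - 148\right) - 125 = -218 - 125 = -343$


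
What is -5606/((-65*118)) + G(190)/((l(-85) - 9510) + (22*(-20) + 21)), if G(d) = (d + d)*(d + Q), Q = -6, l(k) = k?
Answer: -120036979/19201845 ≈ -6.2513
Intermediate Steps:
G(d) = 2*d*(-6 + d) (G(d) = (d + d)*(d - 6) = (2*d)*(-6 + d) = 2*d*(-6 + d))
-5606/((-65*118)) + G(190)/((l(-85) - 9510) + (22*(-20) + 21)) = -5606/((-65*118)) + (2*190*(-6 + 190))/((-85 - 9510) + (22*(-20) + 21)) = -5606/(-7670) + (2*190*184)/(-9595 + (-440 + 21)) = -5606*(-1/7670) + 69920/(-9595 - 419) = 2803/3835 + 69920/(-10014) = 2803/3835 + 69920*(-1/10014) = 2803/3835 - 34960/5007 = -120036979/19201845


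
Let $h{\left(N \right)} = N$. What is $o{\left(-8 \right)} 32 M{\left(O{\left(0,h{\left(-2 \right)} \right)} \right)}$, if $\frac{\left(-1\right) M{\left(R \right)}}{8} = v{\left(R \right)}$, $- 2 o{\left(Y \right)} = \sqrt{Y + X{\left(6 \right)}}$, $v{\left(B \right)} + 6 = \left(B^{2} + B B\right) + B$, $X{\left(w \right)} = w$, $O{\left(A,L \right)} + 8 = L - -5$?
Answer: $4992 i \sqrt{2} \approx 7059.8 i$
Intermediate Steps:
$O{\left(A,L \right)} = -3 + L$ ($O{\left(A,L \right)} = -8 + \left(L - -5\right) = -8 + \left(L + 5\right) = -8 + \left(5 + L\right) = -3 + L$)
$v{\left(B \right)} = -6 + B + 2 B^{2}$ ($v{\left(B \right)} = -6 + \left(\left(B^{2} + B B\right) + B\right) = -6 + \left(\left(B^{2} + B^{2}\right) + B\right) = -6 + \left(2 B^{2} + B\right) = -6 + \left(B + 2 B^{2}\right) = -6 + B + 2 B^{2}$)
$o{\left(Y \right)} = - \frac{\sqrt{6 + Y}}{2}$ ($o{\left(Y \right)} = - \frac{\sqrt{Y + 6}}{2} = - \frac{\sqrt{6 + Y}}{2}$)
$M{\left(R \right)} = 48 - 16 R^{2} - 8 R$ ($M{\left(R \right)} = - 8 \left(-6 + R + 2 R^{2}\right) = 48 - 16 R^{2} - 8 R$)
$o{\left(-8 \right)} 32 M{\left(O{\left(0,h{\left(-2 \right)} \right)} \right)} = - \frac{\sqrt{6 - 8}}{2} \cdot 32 \left(48 - 16 \left(-3 - 2\right)^{2} - 8 \left(-3 - 2\right)\right) = - \frac{\sqrt{-2}}{2} \cdot 32 \left(48 - 16 \left(-5\right)^{2} - -40\right) = - \frac{i \sqrt{2}}{2} \cdot 32 \left(48 - 400 + 40\right) = - 16 i \sqrt{2} \left(-312\right) = 4992 i \sqrt{2}$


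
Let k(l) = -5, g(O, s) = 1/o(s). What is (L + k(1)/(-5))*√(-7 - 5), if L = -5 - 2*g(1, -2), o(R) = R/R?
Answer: -12*I*√3 ≈ -20.785*I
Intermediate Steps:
o(R) = 1
g(O, s) = 1 (g(O, s) = 1/1 = 1)
L = -7 (L = -5 - 2*1 = -5 - 2 = -7)
(L + k(1)/(-5))*√(-7 - 5) = (-7 - 5/(-5))*√(-7 - 5) = (-7 - 5*(-⅕))*√(-12) = (-7 + 1)*(2*I*√3) = -12*I*√3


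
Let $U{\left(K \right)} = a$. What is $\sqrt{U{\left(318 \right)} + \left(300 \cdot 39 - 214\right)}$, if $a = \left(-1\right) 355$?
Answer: $\sqrt{11131} \approx 105.5$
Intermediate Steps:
$a = -355$
$U{\left(K \right)} = -355$
$\sqrt{U{\left(318 \right)} + \left(300 \cdot 39 - 214\right)} = \sqrt{-355 + \left(300 \cdot 39 - 214\right)} = \sqrt{-355 + \left(11700 - 214\right)} = \sqrt{-355 + 11486} = \sqrt{11131}$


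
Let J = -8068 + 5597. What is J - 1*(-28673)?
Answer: 26202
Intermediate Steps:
J = -2471
J - 1*(-28673) = -2471 - 1*(-28673) = -2471 + 28673 = 26202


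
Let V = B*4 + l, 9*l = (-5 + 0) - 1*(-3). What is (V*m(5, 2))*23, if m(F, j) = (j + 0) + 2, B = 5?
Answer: 16376/9 ≈ 1819.6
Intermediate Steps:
m(F, j) = 2 + j (m(F, j) = j + 2 = 2 + j)
l = -2/9 (l = ((-5 + 0) - 1*(-3))/9 = (-5 + 3)/9 = (1/9)*(-2) = -2/9 ≈ -0.22222)
V = 178/9 (V = 5*4 - 2/9 = 20 - 2/9 = 178/9 ≈ 19.778)
(V*m(5, 2))*23 = (178*(2 + 2)/9)*23 = ((178/9)*4)*23 = (712/9)*23 = 16376/9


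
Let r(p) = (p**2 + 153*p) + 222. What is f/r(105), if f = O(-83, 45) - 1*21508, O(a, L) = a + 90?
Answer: -7167/9104 ≈ -0.78724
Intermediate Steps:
O(a, L) = 90 + a
r(p) = 222 + p**2 + 153*p
f = -21501 (f = (90 - 83) - 1*21508 = 7 - 21508 = -21501)
f/r(105) = -21501/(222 + 105**2 + 153*105) = -21501/(222 + 11025 + 16065) = -21501/27312 = -21501*1/27312 = -7167/9104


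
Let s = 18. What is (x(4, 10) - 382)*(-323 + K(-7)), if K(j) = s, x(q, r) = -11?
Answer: 119865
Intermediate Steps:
K(j) = 18
(x(4, 10) - 382)*(-323 + K(-7)) = (-11 - 382)*(-323 + 18) = -393*(-305) = 119865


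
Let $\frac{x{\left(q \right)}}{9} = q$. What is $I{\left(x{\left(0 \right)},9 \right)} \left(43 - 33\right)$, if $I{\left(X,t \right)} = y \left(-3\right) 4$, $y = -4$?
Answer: $480$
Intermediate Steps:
$x{\left(q \right)} = 9 q$
$I{\left(X,t \right)} = 48$ ($I{\left(X,t \right)} = \left(-4\right) \left(-3\right) 4 = 12 \cdot 4 = 48$)
$I{\left(x{\left(0 \right)},9 \right)} \left(43 - 33\right) = 48 \left(43 - 33\right) = 48 \cdot 10 = 480$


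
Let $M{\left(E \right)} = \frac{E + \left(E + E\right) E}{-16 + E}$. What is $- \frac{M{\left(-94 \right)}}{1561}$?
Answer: $\frac{799}{7805} \approx 0.10237$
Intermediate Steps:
$M{\left(E \right)} = \frac{E + 2 E^{2}}{-16 + E}$ ($M{\left(E \right)} = \frac{E + 2 E E}{-16 + E} = \frac{E + 2 E^{2}}{-16 + E}$)
$- \frac{M{\left(-94 \right)}}{1561} = - \frac{\left(-94\right) \frac{1}{-16 - 94} \left(1 + 2 \left(-94\right)\right)}{1561} = - \frac{\left(-94\right) \frac{1}{-110} \left(1 - 188\right)}{1561} = - \frac{\left(-94\right) \left(- \frac{1}{110}\right) \left(-187\right)}{1561} = - \frac{-799}{5 \cdot 1561} = \left(-1\right) \left(- \frac{799}{7805}\right) = \frac{799}{7805}$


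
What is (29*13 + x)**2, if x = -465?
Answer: 7744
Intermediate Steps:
(29*13 + x)**2 = (29*13 - 465)**2 = (377 - 465)**2 = (-88)**2 = 7744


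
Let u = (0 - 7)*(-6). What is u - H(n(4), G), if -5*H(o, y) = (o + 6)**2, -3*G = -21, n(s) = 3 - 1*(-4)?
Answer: 379/5 ≈ 75.800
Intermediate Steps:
n(s) = 7 (n(s) = 3 + 4 = 7)
G = 7 (G = -1/3*(-21) = 7)
H(o, y) = -(6 + o)**2/5 (H(o, y) = -(o + 6)**2/5 = -(6 + o)**2/5)
u = 42 (u = -7*(-6) = 42)
u - H(n(4), G) = 42 - (-1)*(6 + 7)**2/5 = 42 - (-1)*13**2/5 = 42 - (-1)*169/5 = 42 - 1*(-169/5) = 42 + 169/5 = 379/5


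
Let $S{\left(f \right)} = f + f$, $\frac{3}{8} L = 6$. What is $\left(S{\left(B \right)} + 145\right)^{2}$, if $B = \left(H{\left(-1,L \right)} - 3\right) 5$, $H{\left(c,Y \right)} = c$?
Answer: $11025$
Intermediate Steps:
$L = 16$ ($L = \frac{8}{3} \cdot 6 = 16$)
$B = -20$ ($B = \left(-1 - 3\right) 5 = \left(-4\right) 5 = -20$)
$S{\left(f \right)} = 2 f$
$\left(S{\left(B \right)} + 145\right)^{2} = \left(2 \left(-20\right) + 145\right)^{2} = \left(-40 + 145\right)^{2} = 105^{2} = 11025$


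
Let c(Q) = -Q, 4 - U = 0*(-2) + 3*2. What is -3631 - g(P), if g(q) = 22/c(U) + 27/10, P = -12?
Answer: -36447/10 ≈ -3644.7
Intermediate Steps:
U = -2 (U = 4 - (0*(-2) + 3*2) = 4 - (0 + 6) = 4 - 1*6 = 4 - 6 = -2)
g(q) = 137/10 (g(q) = 22/((-1*(-2))) + 27/10 = 22/2 + 27*(⅒) = 22*(½) + 27/10 = 11 + 27/10 = 137/10)
-3631 - g(P) = -3631 - 1*137/10 = -3631 - 137/10 = -36447/10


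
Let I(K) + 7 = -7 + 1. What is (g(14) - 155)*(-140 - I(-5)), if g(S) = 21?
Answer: 17018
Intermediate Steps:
I(K) = -13 (I(K) = -7 + (-7 + 1) = -7 - 6 = -13)
(g(14) - 155)*(-140 - I(-5)) = (21 - 155)*(-140 - 1*(-13)) = -134*(-140 + 13) = -134*(-127) = 17018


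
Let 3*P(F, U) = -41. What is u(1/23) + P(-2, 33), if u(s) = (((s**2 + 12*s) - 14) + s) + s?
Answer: -42938/1587 ≈ -27.056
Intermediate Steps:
P(F, U) = -41/3 (P(F, U) = (1/3)*(-41) = -41/3)
u(s) = -14 + s**2 + 14*s (u(s) = ((-14 + s**2 + 12*s) + s) + s = (-14 + s**2 + 13*s) + s = -14 + s**2 + 14*s)
u(1/23) + P(-2, 33) = (-14 + (1/23)**2 + 14/23) - 41/3 = (-14 + (1/23)**2 + 14*(1/23)) - 41/3 = (-14 + 1/529 + 14/23) - 41/3 = -7083/529 - 41/3 = -42938/1587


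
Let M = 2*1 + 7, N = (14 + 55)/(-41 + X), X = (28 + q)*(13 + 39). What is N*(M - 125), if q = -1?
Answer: -276/47 ≈ -5.8723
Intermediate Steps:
X = 1404 (X = (28 - 1)*(13 + 39) = 27*52 = 1404)
N = 69/1363 (N = (14 + 55)/(-41 + 1404) = 69/1363 ≈ 0.050624)
M = 9 (M = 2 + 7 = 9)
N*(M - 125) = 69*(9 - 125)/1363 = (69/1363)*(-116) = -276/47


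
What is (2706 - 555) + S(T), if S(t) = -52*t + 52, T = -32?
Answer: 3867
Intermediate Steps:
S(t) = 52 - 52*t
(2706 - 555) + S(T) = (2706 - 555) + (52 - 52*(-32)) = 2151 + (52 + 1664) = 2151 + 1716 = 3867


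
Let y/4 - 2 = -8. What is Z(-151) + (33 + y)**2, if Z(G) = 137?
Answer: 218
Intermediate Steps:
y = -24 (y = 8 + 4*(-8) = 8 - 32 = -24)
Z(-151) + (33 + y)**2 = 137 + (33 - 24)**2 = 137 + 9**2 = 137 + 81 = 218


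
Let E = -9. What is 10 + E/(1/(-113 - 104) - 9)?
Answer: 21493/1954 ≈ 10.999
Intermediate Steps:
10 + E/(1/(-113 - 104) - 9) = 10 - 9/(1/(-113 - 104) - 9) = 10 - 9/(1/(-217) - 9) = 10 - 9/(-1/217 - 9) = 10 - 9/(-1954/217) = 10 - 217/1954*(-9) = 10 + 1953/1954 = 21493/1954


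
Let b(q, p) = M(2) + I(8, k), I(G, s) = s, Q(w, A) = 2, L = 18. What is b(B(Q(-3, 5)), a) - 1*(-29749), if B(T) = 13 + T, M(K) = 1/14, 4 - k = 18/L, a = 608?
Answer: 416529/14 ≈ 29752.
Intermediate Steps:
k = 3 (k = 4 - 18/18 = 4 - 1*1 = 4 - 1 = 3)
M(K) = 1/14
b(q, p) = 43/14 (b(q, p) = 1/14 + 3 = 43/14)
b(B(Q(-3, 5)), a) - 1*(-29749) = 43/14 - 1*(-29749) = 43/14 + 29749 = 416529/14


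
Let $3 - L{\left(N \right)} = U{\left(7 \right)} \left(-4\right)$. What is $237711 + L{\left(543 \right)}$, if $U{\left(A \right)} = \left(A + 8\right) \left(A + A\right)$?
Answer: $238554$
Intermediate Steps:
$U{\left(A \right)} = 2 A \left(8 + A\right)$ ($U{\left(A \right)} = \left(8 + A\right) 2 A = 2 A \left(8 + A\right)$)
$L{\left(N \right)} = 843$ ($L{\left(N \right)} = 3 - 2 \cdot 7 \left(8 + 7\right) \left(-4\right) = 3 - 2 \cdot 7 \cdot 15 \left(-4\right) = 3 - 210 \left(-4\right) = 3 - -840 = 3 + 840 = 843$)
$237711 + L{\left(543 \right)} = 237711 + 843 = 238554$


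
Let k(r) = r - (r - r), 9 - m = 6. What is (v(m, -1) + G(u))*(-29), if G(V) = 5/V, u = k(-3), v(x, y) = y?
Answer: 232/3 ≈ 77.333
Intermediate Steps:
m = 3 (m = 9 - 1*6 = 9 - 6 = 3)
k(r) = r (k(r) = r - 1*0 = r + 0 = r)
u = -3
(v(m, -1) + G(u))*(-29) = (-1 + 5/(-3))*(-29) = (-1 + 5*(-1/3))*(-29) = (-1 - 5/3)*(-29) = -8/3*(-29) = 232/3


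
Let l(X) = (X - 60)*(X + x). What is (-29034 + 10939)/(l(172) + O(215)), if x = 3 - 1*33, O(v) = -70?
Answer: -2585/2262 ≈ -1.1428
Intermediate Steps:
x = -30 (x = 3 - 33 = -30)
l(X) = (-60 + X)*(-30 + X) (l(X) = (X - 60)*(X - 30) = (-60 + X)*(-30 + X))
(-29034 + 10939)/(l(172) + O(215)) = (-29034 + 10939)/((1800 + 172**2 - 90*172) - 70) = -18095/((1800 + 29584 - 15480) - 70) = -18095/(15904 - 70) = -18095/15834 = -18095*1/15834 = -2585/2262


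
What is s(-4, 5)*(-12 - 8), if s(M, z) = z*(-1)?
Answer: 100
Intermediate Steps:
s(M, z) = -z
s(-4, 5)*(-12 - 8) = (-1*5)*(-12 - 8) = -5*(-20) = 100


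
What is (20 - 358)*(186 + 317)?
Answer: -170014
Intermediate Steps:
(20 - 358)*(186 + 317) = -338*503 = -170014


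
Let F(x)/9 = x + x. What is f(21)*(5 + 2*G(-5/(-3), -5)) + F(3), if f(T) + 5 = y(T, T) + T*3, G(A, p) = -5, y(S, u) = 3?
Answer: -251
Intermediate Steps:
F(x) = 18*x (F(x) = 9*(x + x) = 9*(2*x) = 18*x)
f(T) = -2 + 3*T (f(T) = -5 + (3 + T*3) = -5 + (3 + 3*T) = -2 + 3*T)
f(21)*(5 + 2*G(-5/(-3), -5)) + F(3) = (-2 + 3*21)*(5 + 2*(-5)) + 18*3 = (-2 + 63)*(5 - 10) + 54 = 61*(-5) + 54 = -305 + 54 = -251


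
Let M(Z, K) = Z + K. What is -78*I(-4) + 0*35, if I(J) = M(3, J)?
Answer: 78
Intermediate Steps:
M(Z, K) = K + Z
I(J) = 3 + J (I(J) = J + 3 = 3 + J)
-78*I(-4) + 0*35 = -78*(3 - 4) + 0*35 = -78*(-1) + 0 = 78 + 0 = 78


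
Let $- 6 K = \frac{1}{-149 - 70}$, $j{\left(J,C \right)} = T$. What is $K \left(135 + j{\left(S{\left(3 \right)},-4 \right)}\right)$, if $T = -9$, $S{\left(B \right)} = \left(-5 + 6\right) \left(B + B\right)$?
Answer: $\frac{7}{73} \approx 0.09589$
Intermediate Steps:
$S{\left(B \right)} = 2 B$ ($S{\left(B \right)} = 1 \cdot 2 B = 2 B$)
$j{\left(J,C \right)} = -9$
$K = \frac{1}{1314}$ ($K = - \frac{1}{6 \left(-149 - 70\right)} = - \frac{1}{6 \left(-219\right)} = \left(- \frac{1}{6}\right) \left(- \frac{1}{219}\right) = \frac{1}{1314} \approx 0.00076103$)
$K \left(135 + j{\left(S{\left(3 \right)},-4 \right)}\right) = \frac{135 - 9}{1314} = \frac{1}{1314} \cdot 126 = \frac{7}{73}$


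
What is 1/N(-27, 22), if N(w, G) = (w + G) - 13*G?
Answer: -1/291 ≈ -0.0034364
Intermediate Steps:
N(w, G) = w - 12*G (N(w, G) = (G + w) - 13*G = w - 12*G)
1/N(-27, 22) = 1/(-27 - 12*22) = 1/(-27 - 264) = 1/(-291) = -1/291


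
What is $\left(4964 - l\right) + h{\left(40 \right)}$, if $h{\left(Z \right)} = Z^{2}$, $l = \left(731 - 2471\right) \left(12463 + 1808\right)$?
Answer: $24838104$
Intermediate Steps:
$l = -24831540$ ($l = \left(-1740\right) 14271 = -24831540$)
$\left(4964 - l\right) + h{\left(40 \right)} = \left(4964 - -24831540\right) + 40^{2} = \left(4964 + 24831540\right) + 1600 = 24836504 + 1600 = 24838104$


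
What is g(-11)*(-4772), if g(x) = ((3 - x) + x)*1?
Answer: -14316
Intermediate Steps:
g(x) = 3 (g(x) = 3*1 = 3)
g(-11)*(-4772) = 3*(-4772) = -14316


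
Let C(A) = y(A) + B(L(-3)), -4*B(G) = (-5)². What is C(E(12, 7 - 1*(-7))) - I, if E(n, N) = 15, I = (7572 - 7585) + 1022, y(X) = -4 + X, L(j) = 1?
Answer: -4017/4 ≈ -1004.3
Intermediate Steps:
I = 1009 (I = -13 + 1022 = 1009)
B(G) = -25/4 (B(G) = -¼*(-5)² = -¼*25 = -25/4)
C(A) = -41/4 + A (C(A) = (-4 + A) - 25/4 = -41/4 + A)
C(E(12, 7 - 1*(-7))) - I = (-41/4 + 15) - 1*1009 = 19/4 - 1009 = -4017/4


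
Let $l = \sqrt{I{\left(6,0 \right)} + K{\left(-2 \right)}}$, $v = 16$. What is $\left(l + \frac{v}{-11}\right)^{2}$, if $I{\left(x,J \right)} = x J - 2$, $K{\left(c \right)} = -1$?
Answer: $\frac{\left(16 - 11 i \sqrt{3}\right)^{2}}{121} \approx -0.8843 - 5.0387 i$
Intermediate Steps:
$I{\left(x,J \right)} = -2 + J x$ ($I{\left(x,J \right)} = J x - 2 = -2 + J x$)
$l = i \sqrt{3}$ ($l = \sqrt{\left(-2 + 0 \cdot 6\right) - 1} = \sqrt{\left(-2 + 0\right) - 1} = \sqrt{-2 - 1} = \sqrt{-3} = i \sqrt{3} \approx 1.732 i$)
$\left(l + \frac{v}{-11}\right)^{2} = \left(i \sqrt{3} + \frac{16}{-11}\right)^{2} = \left(i \sqrt{3} + 16 \left(- \frac{1}{11}\right)\right)^{2} = \left(i \sqrt{3} - \frac{16}{11}\right)^{2} = \left(- \frac{16}{11} + i \sqrt{3}\right)^{2}$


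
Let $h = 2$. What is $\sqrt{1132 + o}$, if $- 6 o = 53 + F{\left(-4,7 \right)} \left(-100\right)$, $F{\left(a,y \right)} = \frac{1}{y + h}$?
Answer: $\frac{\sqrt{364506}}{18} \approx 33.541$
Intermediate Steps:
$F{\left(a,y \right)} = \frac{1}{2 + y}$ ($F{\left(a,y \right)} = \frac{1}{y + 2} = \frac{1}{2 + y}$)
$o = - \frac{377}{54}$ ($o = - \frac{53 + \frac{1}{2 + 7} \left(-100\right)}{6} = - \frac{53 + \frac{1}{9} \left(-100\right)}{6} = - \frac{53 - \frac{100}{9}}{6} = \left(- \frac{1}{6}\right) \frac{377}{9} = - \frac{377}{54} \approx -6.9815$)
$\sqrt{1132 + o} = \sqrt{1132 - \frac{377}{54}} = \sqrt{\frac{60751}{54}} = \frac{\sqrt{364506}}{18}$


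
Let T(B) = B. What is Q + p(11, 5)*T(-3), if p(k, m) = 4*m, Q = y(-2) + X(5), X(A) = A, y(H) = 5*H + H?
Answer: -67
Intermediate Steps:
y(H) = 6*H
Q = -7 (Q = 6*(-2) + 5 = -12 + 5 = -7)
Q + p(11, 5)*T(-3) = -7 + (4*5)*(-3) = -7 + 20*(-3) = -7 - 60 = -67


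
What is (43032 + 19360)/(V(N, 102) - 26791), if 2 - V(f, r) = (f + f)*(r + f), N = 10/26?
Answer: -10544248/4540651 ≈ -2.3222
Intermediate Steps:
N = 5/13 (N = 10*(1/26) = 5/13 ≈ 0.38462)
V(f, r) = 2 - 2*f*(f + r) (V(f, r) = 2 - (f + f)*(r + f) = 2 - 2*f*(f + r))
(43032 + 19360)/(V(N, 102) - 26791) = (43032 + 19360)/((2 - 2*(5/13)² - 2*5/13*102) - 26791) = 62392/((2 - 2*25/169 - 1020/13) - 26791) = 62392/((2 - 50/169 - 1020/13) - 26791) = 62392/(-12972/169 - 26791) = 62392/(-4540651/169) = 62392*(-169/4540651) = -10544248/4540651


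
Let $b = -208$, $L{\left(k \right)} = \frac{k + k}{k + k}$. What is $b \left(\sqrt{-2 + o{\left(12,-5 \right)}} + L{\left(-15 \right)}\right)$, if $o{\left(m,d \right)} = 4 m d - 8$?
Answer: $-208 - 1040 i \sqrt{10} \approx -208.0 - 3288.8 i$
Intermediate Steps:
$L{\left(k \right)} = 1$ ($L{\left(k \right)} = \frac{2 k}{2 k} = 2 k \frac{1}{2 k} = 1$)
$o{\left(m,d \right)} = -8 + 4 d m$ ($o{\left(m,d \right)} = 4 d m - 8 = -8 + 4 d m$)
$b \left(\sqrt{-2 + o{\left(12,-5 \right)}} + L{\left(-15 \right)}\right) = - 208 \left(\sqrt{-2 + \left(-8 + 4 \left(-5\right) 12\right)} + 1\right) = - 208 \left(\sqrt{-2 - 248} + 1\right) = - 208 \left(\sqrt{-250} + 1\right) = - 208 \left(5 i \sqrt{10} + 1\right) = - 208 \left(1 + 5 i \sqrt{10}\right) = -208 - 1040 i \sqrt{10}$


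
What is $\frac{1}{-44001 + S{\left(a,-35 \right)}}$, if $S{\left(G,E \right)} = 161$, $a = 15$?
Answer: $- \frac{1}{43840} \approx -2.281 \cdot 10^{-5}$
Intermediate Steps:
$\frac{1}{-44001 + S{\left(a,-35 \right)}} = \frac{1}{-44001 + 161} = \frac{1}{-43840} = - \frac{1}{43840}$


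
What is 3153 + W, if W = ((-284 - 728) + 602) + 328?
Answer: 3071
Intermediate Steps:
W = -82 (W = (-1012 + 602) + 328 = -410 + 328 = -82)
3153 + W = 3153 - 82 = 3071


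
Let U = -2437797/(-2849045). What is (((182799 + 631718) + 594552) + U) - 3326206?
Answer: -5462007146368/2849045 ≈ -1.9171e+6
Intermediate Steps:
U = 2437797/2849045 (U = -2437797*(-1/2849045) = 2437797/2849045 ≈ 0.85565)
(((182799 + 631718) + 594552) + U) - 3326206 = (((182799 + 631718) + 594552) + 2437797/2849045) - 3326206 = ((814517 + 594552) + 2437797/2849045) - 3326206 = (1409069 + 2437797/2849045) - 3326206 = 4014503426902/2849045 - 3326206 = -5462007146368/2849045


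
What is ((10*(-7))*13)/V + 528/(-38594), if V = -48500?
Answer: 475627/93590450 ≈ 0.0050820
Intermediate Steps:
((10*(-7))*13)/V + 528/(-38594) = ((10*(-7))*13)/(-48500) + 528/(-38594) = -70*13*(-1/48500) + 528*(-1/38594) = -910*(-1/48500) - 264/19297 = 91/4850 - 264/19297 = 475627/93590450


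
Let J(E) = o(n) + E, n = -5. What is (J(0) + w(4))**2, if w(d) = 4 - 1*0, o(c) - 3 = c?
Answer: 4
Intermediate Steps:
o(c) = 3 + c
w(d) = 4 (w(d) = 4 + 0 = 4)
J(E) = -2 + E (J(E) = (3 - 5) + E = -2 + E)
(J(0) + w(4))**2 = ((-2 + 0) + 4)**2 = (-2 + 4)**2 = 2**2 = 4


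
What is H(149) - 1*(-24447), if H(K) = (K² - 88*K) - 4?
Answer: 33532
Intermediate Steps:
H(K) = -4 + K² - 88*K
H(149) - 1*(-24447) = (-4 + 149² - 88*149) - 1*(-24447) = (-4 + 22201 - 13112) + 24447 = 9085 + 24447 = 33532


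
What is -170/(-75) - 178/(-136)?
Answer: 3647/1020 ≈ 3.5755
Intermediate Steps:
-170/(-75) - 178/(-136) = -170*(-1/75) - 178*(-1/136) = 34/15 + 89/68 = 3647/1020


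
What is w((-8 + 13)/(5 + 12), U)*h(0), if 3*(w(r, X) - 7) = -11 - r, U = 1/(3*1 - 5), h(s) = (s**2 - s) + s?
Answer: 0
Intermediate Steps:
h(s) = s**2
U = -1/2 (U = 1/(3 - 5) = 1/(-2) = -1/2 ≈ -0.50000)
w(r, X) = 10/3 - r/3 (w(r, X) = 7 + (-11 - r)/3 = 7 + (-11/3 - r/3) = 10/3 - r/3)
w((-8 + 13)/(5 + 12), U)*h(0) = (10/3 - (-8 + 13)/(3*(5 + 12)))*0**2 = (10/3 - 5/(3*17))*0 = (10/3 - 1/3*5/17)*0 = (10/3 - 5/51)*0 = (55/17)*0 = 0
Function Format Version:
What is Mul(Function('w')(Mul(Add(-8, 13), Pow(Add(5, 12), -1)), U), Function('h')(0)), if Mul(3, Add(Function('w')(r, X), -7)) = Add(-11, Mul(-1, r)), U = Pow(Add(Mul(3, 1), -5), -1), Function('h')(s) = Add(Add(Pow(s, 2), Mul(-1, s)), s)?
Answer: 0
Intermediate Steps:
Function('h')(s) = Pow(s, 2)
U = Rational(-1, 2) (U = Pow(Add(3, -5), -1) = Pow(-2, -1) = Rational(-1, 2) ≈ -0.50000)
Function('w')(r, X) = Add(Rational(10, 3), Mul(Rational(-1, 3), r)) (Function('w')(r, X) = Add(7, Mul(Rational(1, 3), Add(-11, Mul(-1, r)))) = Add(7, Add(Rational(-11, 3), Mul(Rational(-1, 3), r))) = Add(Rational(10, 3), Mul(Rational(-1, 3), r)))
Mul(Function('w')(Mul(Add(-8, 13), Pow(Add(5, 12), -1)), U), Function('h')(0)) = Mul(Add(Rational(10, 3), Mul(Rational(-1, 3), Mul(Add(-8, 13), Pow(Add(5, 12), -1)))), Pow(0, 2)) = Mul(Add(Rational(10, 3), Mul(Rational(-1, 3), Mul(5, Pow(17, -1)))), 0) = Mul(Add(Rational(10, 3), Mul(Rational(-1, 3), Mul(5, Rational(1, 17)))), 0) = Mul(Add(Rational(10, 3), Mul(Rational(-1, 3), Rational(5, 17))), 0) = Mul(Add(Rational(10, 3), Rational(-5, 51)), 0) = Mul(Rational(55, 17), 0) = 0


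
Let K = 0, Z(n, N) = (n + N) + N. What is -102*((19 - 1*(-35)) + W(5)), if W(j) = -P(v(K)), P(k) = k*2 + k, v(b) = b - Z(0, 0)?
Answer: -5508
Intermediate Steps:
Z(n, N) = n + 2*N (Z(n, N) = (N + n) + N = n + 2*N)
v(b) = b (v(b) = b - (0 + 2*0) = b - (0 + 0) = b - 1*0 = b + 0 = b)
P(k) = 3*k (P(k) = 2*k + k = 3*k)
W(j) = 0 (W(j) = -3*0 = -1*0 = 0)
-102*((19 - 1*(-35)) + W(5)) = -102*((19 - 1*(-35)) + 0) = -102*((19 + 35) + 0) = -102*(54 + 0) = -102*54 = -5508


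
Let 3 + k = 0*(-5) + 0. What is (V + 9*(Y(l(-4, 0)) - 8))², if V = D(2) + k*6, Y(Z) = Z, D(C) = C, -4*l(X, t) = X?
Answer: 6241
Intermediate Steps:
k = -3 (k = -3 + (0*(-5) + 0) = -3 + (0 + 0) = -3 + 0 = -3)
l(X, t) = -X/4
V = -16 (V = 2 - 3*6 = 2 - 18 = -16)
(V + 9*(Y(l(-4, 0)) - 8))² = (-16 + 9*(-¼*(-4) - 8))² = (-16 + 9*(1 - 8))² = (-16 + 9*(-7))² = (-16 - 63)² = (-79)² = 6241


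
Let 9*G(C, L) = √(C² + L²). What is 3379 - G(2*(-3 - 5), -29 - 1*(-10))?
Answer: 3379 - √617/9 ≈ 3376.2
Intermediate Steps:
G(C, L) = √(C² + L²)/9
3379 - G(2*(-3 - 5), -29 - 1*(-10)) = 3379 - √((2*(-3 - 5))² + (-29 - 1*(-10))²)/9 = 3379 - √((2*(-8))² + (-29 + 10)²)/9 = 3379 - √((-16)² + (-19)²)/9 = 3379 - √(256 + 361)/9 = 3379 - √617/9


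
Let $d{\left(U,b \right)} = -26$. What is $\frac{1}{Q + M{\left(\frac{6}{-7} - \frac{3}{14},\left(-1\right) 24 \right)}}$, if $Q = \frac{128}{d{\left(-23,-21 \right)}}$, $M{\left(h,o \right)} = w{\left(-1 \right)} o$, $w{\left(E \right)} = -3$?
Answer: $\frac{13}{872} \approx 0.014908$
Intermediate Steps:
$M{\left(h,o \right)} = - 3 o$
$Q = - \frac{64}{13}$ ($Q = \frac{128}{-26} = 128 \left(- \frac{1}{26}\right) = - \frac{64}{13} \approx -4.9231$)
$\frac{1}{Q + M{\left(\frac{6}{-7} - \frac{3}{14},\left(-1\right) 24 \right)}} = \frac{1}{- \frac{64}{13} - 3 \left(\left(-1\right) 24\right)} = \frac{1}{- \frac{64}{13} - -72} = \frac{1}{- \frac{64}{13} + 72} = \frac{1}{\frac{872}{13}} = \frac{13}{872}$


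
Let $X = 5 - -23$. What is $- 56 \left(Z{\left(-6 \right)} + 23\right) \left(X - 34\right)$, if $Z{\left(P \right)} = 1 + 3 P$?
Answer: $2016$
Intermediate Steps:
$X = 28$ ($X = 5 + 23 = 28$)
$- 56 \left(Z{\left(-6 \right)} + 23\right) \left(X - 34\right) = - 56 \left(\left(1 + 3 \left(-6\right)\right) + 23\right) \left(28 - 34\right) = - 56 \left(\left(1 - 18\right) + 23\right) \left(-6\right) = - 56 \left(-17 + 23\right) \left(-6\right) = - 56 \cdot 6 \left(-6\right) = \left(-56\right) \left(-36\right) = 2016$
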